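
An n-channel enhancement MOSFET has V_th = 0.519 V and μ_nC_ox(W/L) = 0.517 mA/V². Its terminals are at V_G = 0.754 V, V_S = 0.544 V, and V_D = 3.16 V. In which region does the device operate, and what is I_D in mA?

Cutoff; I_D = 0 mA

V_GS = V_G − V_S = 0.754 − 0.544 = 0.21 V; V_DS = V_D − V_S = 3.16 − 0.544 = 2.62 V.
V_GS = 0.21 V < V_th = 0.519 V, so the transistor is in cutoff.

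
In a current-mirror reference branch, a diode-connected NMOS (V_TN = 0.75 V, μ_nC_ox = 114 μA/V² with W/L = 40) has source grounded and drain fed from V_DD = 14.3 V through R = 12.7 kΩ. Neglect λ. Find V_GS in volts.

With gate tied to drain, V_GS = V_DS ≥ V_GS − V_TN, so the device is in saturation.
k_n = μ_nC_ox · (W/L) = 4.56 mA/V².
KCL at the drain: ½ k_n (V_GS − V_TN)² = (V_DD − V_GS)/R.
Let x = V_GS − 0.75. Then 29 x² + x − 13.55 = 0, giving x = 0.667 V (positive root), so V_GS = 1.42 V.
I_D = (V_DD − V_GS)/R = (14.3 − 1.42) / 12.7 = 1.01 mA.

V_GS = 1.42 V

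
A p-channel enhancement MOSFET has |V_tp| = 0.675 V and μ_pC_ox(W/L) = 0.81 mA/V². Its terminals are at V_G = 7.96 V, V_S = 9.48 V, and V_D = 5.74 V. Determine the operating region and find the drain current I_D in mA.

Saturation; I_D = 0.289 mA

V_SG = V_S − V_G = 9.48 − 7.96 = 1.52 V; V_SD = V_S − V_D = 9.48 − 5.74 = 3.74 V.
V_ov = V_SG − |V_tp| = 1.52 − 0.675 = 0.845 V.
Since V_SD = 3.74 V ≥ V_ov = 0.845 V, the device is in saturation.
I_D = ½ k_p V_ov² = 0.5 × 0.81 × 0.845² = 0.289 mA.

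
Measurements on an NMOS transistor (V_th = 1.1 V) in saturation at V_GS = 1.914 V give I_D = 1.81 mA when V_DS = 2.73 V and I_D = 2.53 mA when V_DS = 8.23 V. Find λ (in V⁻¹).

With V_GS fixed, I_D ∝ (1 + λ V_DS) in saturation, so I_D2/I_D1 = (1 + λ V_DS2)/(1 + λ V_DS1).
2.53/1.81 = 1.398 = (1 + 8.23 λ)/(1 + 2.73 λ).
Solving: λ (I_D1 V_DS2 − I_D2 V_DS1) = I_D2 − I_D1, so λ = (2.53 − 1.81) / (1.81 × 8.23 − 2.53 × 2.73) = 0.72 / 7.99 = 0.0901 V⁻¹.

λ = 0.0901 V⁻¹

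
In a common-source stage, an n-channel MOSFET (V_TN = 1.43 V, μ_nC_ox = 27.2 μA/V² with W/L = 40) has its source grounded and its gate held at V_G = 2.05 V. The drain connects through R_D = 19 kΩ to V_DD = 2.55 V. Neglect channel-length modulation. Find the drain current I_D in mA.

I_D = 0.123 mA

V_GS = V_G = 2.05 V, so V_ov = 2.05 − 1.43 = 0.62 V.
k_n = μ_nC_ox · (W/L) = 1.088 mA/V².
Assume saturation: I_D = ½ k_n V_ov² = 0.5 × 1.088 × 0.62² = 0.209 mA, giving V_DS = V_DD − I_D R_D = 2.55 − 0.209 × 19 = -1.42 V.
But -1.42 V < V_ov = 0.62 V, so the device is actually in triode.
In triode I_D = k_n[V_ov V_DS − ½ V_DS²] and I_D = (V_DD − V_DS)/R_D. Equating: 10.3 V_DS² − 13.82 V_DS + 2.55 = 0, giving V_DS = 0.221 V (the root below V_ov).
I_D = (2.55 − 0.221) / 19 = 0.123 mA.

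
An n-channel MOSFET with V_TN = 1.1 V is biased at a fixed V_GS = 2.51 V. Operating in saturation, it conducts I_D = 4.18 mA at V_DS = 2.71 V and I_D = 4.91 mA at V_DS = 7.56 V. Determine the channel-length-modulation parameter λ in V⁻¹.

λ = 0.0399 V⁻¹

With V_GS fixed, I_D ∝ (1 + λ V_DS) in saturation, so I_D2/I_D1 = (1 + λ V_DS2)/(1 + λ V_DS1).
4.91/4.18 = 1.175 = (1 + 7.56 λ)/(1 + 2.71 λ).
Solving: λ (I_D1 V_DS2 − I_D2 V_DS1) = I_D2 − I_D1, so λ = (4.91 − 4.18) / (4.18 × 7.56 − 4.91 × 2.71) = 0.73 / 18.3 = 0.0399 V⁻¹.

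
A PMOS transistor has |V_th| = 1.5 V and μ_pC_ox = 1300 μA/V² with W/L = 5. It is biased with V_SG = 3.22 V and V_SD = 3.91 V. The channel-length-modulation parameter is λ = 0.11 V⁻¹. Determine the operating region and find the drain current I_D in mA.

Saturation; I_D = 13.8 mA

k_p = μ_pC_ox · (W/L) = 6.5 mA/V².
V_ov = V_SG − |V_th| = 3.22 − 1.5 = 1.72 V.
Since V_SD = 3.91 V ≥ V_ov = 1.72 V, the device is in saturation.
I_D = ½ k_p V_ov² (1 + λ V_SD) = 0.5 × 6.5 × 1.72² × (1 + 0.11 × 3.91) = 13.8 mA.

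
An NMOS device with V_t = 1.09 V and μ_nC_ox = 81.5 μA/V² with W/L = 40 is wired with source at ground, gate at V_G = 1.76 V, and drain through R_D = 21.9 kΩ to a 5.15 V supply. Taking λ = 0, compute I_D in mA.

I_D = 0.230 mA

V_GS = V_G = 1.76 V, so V_ov = 1.76 − 1.09 = 0.67 V.
k_n = μ_nC_ox · (W/L) = 3.26 mA/V².
Assume saturation: I_D = ½ k_n V_ov² = 0.5 × 3.26 × 0.67² = 0.732 mA, giving V_DS = V_DD − I_D R_D = 5.15 − 0.732 × 21.9 = -10.9 V.
But -10.9 V < V_ov = 0.67 V, so the device is actually in triode.
In triode I_D = k_n[V_ov V_DS − ½ V_DS²] and I_D = (V_DD − V_DS)/R_D. Equating: 35.7 V_DS² − 48.83 V_DS + 5.15 = 0, giving V_DS = 0.115 V (the root below V_ov).
I_D = (5.15 − 0.115) / 21.9 = 0.23 mA.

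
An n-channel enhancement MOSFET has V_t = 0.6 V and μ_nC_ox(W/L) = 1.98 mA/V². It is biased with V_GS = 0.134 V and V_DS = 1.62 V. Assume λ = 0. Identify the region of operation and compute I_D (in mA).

Cutoff; I_D = 0 mA

V_GS = 0.134 V < V_t = 0.6 V, so the transistor is in cutoff.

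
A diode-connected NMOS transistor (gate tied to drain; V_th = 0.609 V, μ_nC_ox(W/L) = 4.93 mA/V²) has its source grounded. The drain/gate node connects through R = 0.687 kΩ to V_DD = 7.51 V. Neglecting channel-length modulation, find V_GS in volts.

With gate tied to drain, V_GS = V_DS ≥ V_GS − V_th, so the device is in saturation.
KCL at the drain: ½ k_n (V_GS − V_th)² = (V_DD − V_GS)/R.
Let x = V_GS − 0.609. Then 1.69 x² + x − 6.901 = 0, giving x = 1.74 V (positive root), so V_GS = 2.35 V.
I_D = (V_DD − V_GS)/R = (7.51 − 2.35) / 0.687 = 7.51 mA.

V_GS = 2.35 V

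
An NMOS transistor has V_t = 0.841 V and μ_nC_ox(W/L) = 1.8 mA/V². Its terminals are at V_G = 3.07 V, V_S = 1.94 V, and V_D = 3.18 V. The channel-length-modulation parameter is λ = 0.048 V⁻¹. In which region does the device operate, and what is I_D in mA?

Saturation; I_D = 0.0796 mA

V_GS = V_G − V_S = 3.07 − 1.94 = 1.13 V; V_DS = V_D − V_S = 3.18 − 1.94 = 1.24 V.
V_ov = V_GS − V_t = 1.13 − 0.841 = 0.289 V.
Since V_DS = 1.24 V ≥ V_ov = 0.289 V, the device is in saturation.
I_D = ½ k_n V_ov² (1 + λ V_DS) = 0.5 × 1.8 × 0.289² × (1 + 0.048 × 1.24) = 0.0796 mA.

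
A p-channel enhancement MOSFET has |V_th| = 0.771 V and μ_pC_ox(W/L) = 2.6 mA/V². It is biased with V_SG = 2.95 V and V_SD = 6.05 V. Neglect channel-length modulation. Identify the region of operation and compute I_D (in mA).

V_ov = V_SG − |V_th| = 2.95 − 0.771 = 2.18 V.
Since V_SD = 6.05 V ≥ V_ov = 2.18 V, the device is in saturation.
I_D = ½ k_p V_ov² = 0.5 × 2.6 × 2.18² = 6.17 mA.

Saturation; I_D = 6.17 mA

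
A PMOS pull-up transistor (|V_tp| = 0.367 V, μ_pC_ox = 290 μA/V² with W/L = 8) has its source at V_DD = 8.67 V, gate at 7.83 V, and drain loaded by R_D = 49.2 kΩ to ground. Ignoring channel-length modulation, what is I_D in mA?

I_D = 0.172 mA

V_SG = V_DD − V_G = 8.67 − 7.83 = 0.84 V, so V_ov = 0.84 − 0.367 = 0.473 V.
k_p = μ_pC_ox · (W/L) = 2.32 mA/V².
Assume saturation: I_D = ½ k_p V_ov² = 0.5 × 2.32 × 0.473² = 0.26 mA, giving V_SD = V_DD − I_D R_D = 8.67 − 0.26 × 49.2 = -4.1 V.
But -4.1 V < V_ov = 0.473 V, so the device is actually in triode.
In triode I_D = k_p[V_ov V_SD − ½ V_SD²] and I_D = (V_DD − V_SD)/R_D. Equating: 57.1 V_SD² − 54.99 V_SD + 8.67 = 0, giving V_SD = 0.199 V (the root below V_ov).
I_D = (8.67 − 0.199) / 49.2 = 0.172 mA.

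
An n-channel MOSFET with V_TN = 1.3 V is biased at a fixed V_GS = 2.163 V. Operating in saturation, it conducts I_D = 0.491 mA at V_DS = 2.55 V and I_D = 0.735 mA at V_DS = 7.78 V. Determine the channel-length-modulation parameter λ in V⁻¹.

λ = 0.125 V⁻¹

With V_GS fixed, I_D ∝ (1 + λ V_DS) in saturation, so I_D2/I_D1 = (1 + λ V_DS2)/(1 + λ V_DS1).
0.735/0.491 = 1.497 = (1 + 7.78 λ)/(1 + 2.55 λ).
Solving: λ (I_D1 V_DS2 − I_D2 V_DS1) = I_D2 − I_D1, so λ = (0.735 − 0.491) / (0.491 × 7.78 − 0.735 × 2.55) = 0.244 / 1.95 = 0.125 V⁻¹.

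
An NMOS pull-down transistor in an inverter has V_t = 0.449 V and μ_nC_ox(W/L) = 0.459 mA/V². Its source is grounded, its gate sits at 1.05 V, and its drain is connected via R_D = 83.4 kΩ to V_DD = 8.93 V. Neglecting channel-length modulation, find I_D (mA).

V_GS = V_G = 1.05 V, so V_ov = 1.05 − 0.449 = 0.601 V.
Assume saturation: I_D = ½ k_n V_ov² = 0.5 × 0.459 × 0.601² = 0.0829 mA, giving V_DS = V_DD − I_D R_D = 8.93 − 0.0829 × 83.4 = 2.02 V.
V_DS = 2.02 V ≥ V_ov = 0.601 V, confirming saturation.

I_D = 0.0829 mA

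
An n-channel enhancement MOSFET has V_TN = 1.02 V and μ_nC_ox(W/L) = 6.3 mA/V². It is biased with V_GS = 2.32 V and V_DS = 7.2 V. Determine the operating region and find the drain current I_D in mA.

V_ov = V_GS − V_TN = 2.32 − 1.02 = 1.3 V.
Since V_DS = 7.2 V ≥ V_ov = 1.3 V, the device is in saturation.
I_D = ½ k_n V_ov² = 0.5 × 6.3 × 1.3² = 5.32 mA.

Saturation; I_D = 5.32 mA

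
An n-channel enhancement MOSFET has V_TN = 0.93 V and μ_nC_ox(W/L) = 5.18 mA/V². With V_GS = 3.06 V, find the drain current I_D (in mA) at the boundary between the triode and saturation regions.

I_D = 11.8 mA

At the boundary V_DS = V_ov = V_GS − V_TN = 3.06 − 0.93 = 2.13 V.
I_D = ½ k_n V_ov² = 0.5 × 5.18 × 2.13² = 11.8 mA.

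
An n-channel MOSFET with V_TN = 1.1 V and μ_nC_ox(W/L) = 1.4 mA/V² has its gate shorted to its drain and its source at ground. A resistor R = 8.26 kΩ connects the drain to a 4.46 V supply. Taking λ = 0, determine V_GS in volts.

V_GS = 1.78 V

With gate tied to drain, V_GS = V_DS ≥ V_GS − V_TN, so the device is in saturation.
KCL at the drain: ½ k_n (V_GS − V_TN)² = (V_DD − V_GS)/R.
Let x = V_GS − 1.1. Then 5.78 x² + x − 3.36 = 0, giving x = 0.681 V (positive root), so V_GS = 1.78 V.
I_D = (V_DD − V_GS)/R = (4.46 − 1.78) / 8.26 = 0.324 mA.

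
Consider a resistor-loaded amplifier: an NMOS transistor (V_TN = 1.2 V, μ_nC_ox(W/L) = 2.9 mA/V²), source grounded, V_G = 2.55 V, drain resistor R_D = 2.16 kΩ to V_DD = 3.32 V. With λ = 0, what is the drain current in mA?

I_D = 1.35 mA

V_GS = V_G = 2.55 V, so V_ov = 2.55 − 1.2 = 1.35 V.
Assume saturation: I_D = ½ k_n V_ov² = 0.5 × 2.9 × 1.35² = 2.64 mA, giving V_DS = V_DD − I_D R_D = 3.32 − 2.64 × 2.16 = -2.39 V.
But -2.39 V < V_ov = 1.35 V, so the device is actually in triode.
In triode I_D = k_n[V_ov V_DS − ½ V_DS²] and I_D = (V_DD − V_DS)/R_D. Equating: 3.13 V_DS² − 9.456 V_DS + 3.32 = 0, giving V_DS = 0.406 V (the root below V_ov).
I_D = (3.32 − 0.406) / 2.16 = 1.35 mA.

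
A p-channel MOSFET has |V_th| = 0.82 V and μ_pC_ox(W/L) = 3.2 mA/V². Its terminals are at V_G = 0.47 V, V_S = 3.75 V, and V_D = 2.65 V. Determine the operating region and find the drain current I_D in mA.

Triode; I_D = 6.72 mA

V_SG = V_S − V_G = 3.75 − 0.47 = 3.28 V; V_SD = V_S − V_D = 3.75 − 2.65 = 1.1 V.
V_ov = V_SG − |V_th| = 3.28 − 0.82 = 2.46 V.
Since V_SD = 1.1 V < V_ov = 2.46 V, the device is in the triode region.
I_D = k_p [V_ov · V_SD − ½ V_SD²] = 3.2 × [2.46 × 1.1 − 0.5 × 1.1²] = 6.72 mA.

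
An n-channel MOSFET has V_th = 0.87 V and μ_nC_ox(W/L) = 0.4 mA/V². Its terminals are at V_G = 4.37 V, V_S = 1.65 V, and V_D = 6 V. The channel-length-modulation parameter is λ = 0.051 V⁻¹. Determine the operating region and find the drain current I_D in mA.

V_GS = V_G − V_S = 4.37 − 1.65 = 2.72 V; V_DS = V_D − V_S = 6 − 1.65 = 4.35 V.
V_ov = V_GS − V_th = 2.72 − 0.87 = 1.85 V.
Since V_DS = 4.35 V ≥ V_ov = 1.85 V, the device is in saturation.
I_D = ½ k_n V_ov² (1 + λ V_DS) = 0.5 × 0.4 × 1.85² × (1 + 0.051 × 4.35) = 0.836 mA.

Saturation; I_D = 0.836 mA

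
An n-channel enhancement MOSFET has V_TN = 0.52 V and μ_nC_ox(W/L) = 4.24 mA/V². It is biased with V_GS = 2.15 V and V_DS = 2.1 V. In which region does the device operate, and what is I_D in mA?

V_ov = V_GS − V_TN = 2.15 − 0.52 = 1.63 V.
Since V_DS = 2.1 V ≥ V_ov = 1.63 V, the device is in saturation.
I_D = ½ k_n V_ov² = 0.5 × 4.24 × 1.63² = 5.63 mA.

Saturation; I_D = 5.63 mA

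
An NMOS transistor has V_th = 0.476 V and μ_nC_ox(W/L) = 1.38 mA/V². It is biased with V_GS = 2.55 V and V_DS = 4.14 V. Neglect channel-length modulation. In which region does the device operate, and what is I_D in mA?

Saturation; I_D = 2.97 mA

V_ov = V_GS − V_th = 2.55 − 0.476 = 2.07 V.
Since V_DS = 4.14 V ≥ V_ov = 2.07 V, the device is in saturation.
I_D = ½ k_n V_ov² = 0.5 × 1.38 × 2.07² = 2.97 mA.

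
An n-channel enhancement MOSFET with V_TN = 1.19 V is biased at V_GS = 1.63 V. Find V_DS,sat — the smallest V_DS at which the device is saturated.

The boundary between triode and saturation is V_DS = V_GS − V_TN = V_ov.
V_ov = 1.63 − 1.19 = 0.44 V.

V_DS,sat = 0.440 V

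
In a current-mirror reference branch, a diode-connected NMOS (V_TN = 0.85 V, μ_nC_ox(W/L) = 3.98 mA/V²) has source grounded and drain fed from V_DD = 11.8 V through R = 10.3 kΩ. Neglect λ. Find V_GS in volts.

V_GS = 1.56 V

With gate tied to drain, V_GS = V_DS ≥ V_GS − V_TN, so the device is in saturation.
KCL at the drain: ½ k_n (V_GS − V_TN)² = (V_DD − V_GS)/R.
Let x = V_GS − 0.85. Then 20.5 x² + x − 10.95 = 0, giving x = 0.707 V (positive root), so V_GS = 1.56 V.
I_D = (V_DD − V_GS)/R = (11.8 − 1.56) / 10.3 = 0.994 mA.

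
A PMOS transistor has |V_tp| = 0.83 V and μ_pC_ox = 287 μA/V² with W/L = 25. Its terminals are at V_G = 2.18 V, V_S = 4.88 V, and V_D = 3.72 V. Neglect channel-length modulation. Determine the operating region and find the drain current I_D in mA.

V_SG = V_S − V_G = 4.88 − 2.18 = 2.7 V; V_SD = V_S − V_D = 4.88 − 3.72 = 1.16 V.
k_p = μ_pC_ox · (W/L) = 7.175 mA/V².
V_ov = V_SG − |V_tp| = 2.7 − 0.83 = 1.87 V.
Since V_SD = 1.16 V < V_ov = 1.87 V, the device is in the triode region.
I_D = k_p [V_ov · V_SD − ½ V_SD²] = 7.175 × [1.87 × 1.16 − 0.5 × 1.16²] = 10.7 mA.

Triode; I_D = 10.7 mA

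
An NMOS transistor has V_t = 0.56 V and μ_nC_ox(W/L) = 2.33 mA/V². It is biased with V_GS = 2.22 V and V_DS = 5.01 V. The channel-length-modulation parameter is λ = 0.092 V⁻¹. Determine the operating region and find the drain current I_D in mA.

Saturation; I_D = 4.69 mA

V_ov = V_GS − V_t = 2.22 − 0.56 = 1.66 V.
Since V_DS = 5.01 V ≥ V_ov = 1.66 V, the device is in saturation.
I_D = ½ k_n V_ov² (1 + λ V_DS) = 0.5 × 2.33 × 1.66² × (1 + 0.092 × 5.01) = 4.69 mA.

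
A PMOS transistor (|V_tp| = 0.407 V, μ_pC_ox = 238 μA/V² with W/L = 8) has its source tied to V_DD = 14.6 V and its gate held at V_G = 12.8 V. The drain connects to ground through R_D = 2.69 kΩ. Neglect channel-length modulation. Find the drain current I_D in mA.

I_D = 1.85 mA

V_SG = V_DD − V_G = 14.6 − 12.8 = 1.8 V, so V_ov = 1.8 − 0.407 = 1.39 V.
k_p = μ_pC_ox · (W/L) = 1.904 mA/V².
Assume saturation: I_D = ½ k_p V_ov² = 0.5 × 1.904 × 1.39² = 1.85 mA, giving V_SD = V_DD − I_D R_D = 14.6 − 1.85 × 2.69 = 9.63 V.
V_SD = 9.63 V ≥ V_ov = 1.39 V, confirming saturation.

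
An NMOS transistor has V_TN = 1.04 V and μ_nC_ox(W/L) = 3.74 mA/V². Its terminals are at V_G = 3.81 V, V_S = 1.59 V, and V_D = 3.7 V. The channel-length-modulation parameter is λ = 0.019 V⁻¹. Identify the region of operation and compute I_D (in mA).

V_GS = V_G − V_S = 3.81 − 1.59 = 2.22 V; V_DS = V_D − V_S = 3.7 − 1.59 = 2.11 V.
V_ov = V_GS − V_TN = 2.22 − 1.04 = 1.18 V.
Since V_DS = 2.11 V ≥ V_ov = 1.18 V, the device is in saturation.
I_D = ½ k_n V_ov² (1 + λ V_DS) = 0.5 × 3.74 × 1.18² × (1 + 0.019 × 2.11) = 2.71 mA.

Saturation; I_D = 2.71 mA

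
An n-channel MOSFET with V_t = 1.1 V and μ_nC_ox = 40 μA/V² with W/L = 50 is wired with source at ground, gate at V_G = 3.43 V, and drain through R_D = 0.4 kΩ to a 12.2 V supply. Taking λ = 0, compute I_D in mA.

V_GS = V_G = 3.43 V, so V_ov = 3.43 − 1.1 = 2.33 V.
k_n = μ_nC_ox · (W/L) = 2 mA/V².
Assume saturation: I_D = ½ k_n V_ov² = 0.5 × 2 × 2.33² = 5.43 mA, giving V_DS = V_DD − I_D R_D = 12.2 − 5.43 × 0.4 = 10 V.
V_DS = 10 V ≥ V_ov = 2.33 V, confirming saturation.

I_D = 5.43 mA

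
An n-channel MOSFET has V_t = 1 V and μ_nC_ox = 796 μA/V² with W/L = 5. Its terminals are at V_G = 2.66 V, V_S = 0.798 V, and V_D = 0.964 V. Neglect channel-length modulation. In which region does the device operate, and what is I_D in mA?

V_GS = V_G − V_S = 2.66 − 0.798 = 1.86 V; V_DS = V_D − V_S = 0.964 − 0.798 = 0.166 V.
k_n = μ_nC_ox · (W/L) = 3.98 mA/V².
V_ov = V_GS − V_t = 1.86 − 1 = 0.862 V.
Since V_DS = 0.166 V < V_ov = 0.862 V, the device is in the triode region.
I_D = k_n [V_ov · V_DS − ½ V_DS²] = 3.98 × [0.862 × 0.166 − 0.5 × 0.166²] = 0.515 mA.

Triode; I_D = 0.515 mA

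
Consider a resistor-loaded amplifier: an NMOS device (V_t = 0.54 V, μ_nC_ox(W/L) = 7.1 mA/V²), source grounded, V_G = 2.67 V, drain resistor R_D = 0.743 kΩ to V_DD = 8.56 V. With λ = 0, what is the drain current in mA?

I_D = 10.4 mA

V_GS = V_G = 2.67 V, so V_ov = 2.67 − 0.54 = 2.13 V.
Assume saturation: I_D = ½ k_n V_ov² = 0.5 × 7.1 × 2.13² = 16.1 mA, giving V_DS = V_DD − I_D R_D = 8.56 − 16.1 × 0.743 = -3.41 V.
But -3.41 V < V_ov = 2.13 V, so the device is actually in triode.
In triode I_D = k_n[V_ov V_DS − ½ V_DS²] and I_D = (V_DD − V_DS)/R_D. Equating: 2.64 V_DS² − 12.24 V_DS + 8.56 = 0, giving V_DS = 0.858 V (the root below V_ov).
I_D = (8.56 − 0.858) / 0.743 = 10.4 mA.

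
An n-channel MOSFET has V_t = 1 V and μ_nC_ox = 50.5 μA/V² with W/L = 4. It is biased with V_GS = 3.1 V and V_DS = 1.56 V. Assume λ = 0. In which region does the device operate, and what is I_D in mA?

Triode; I_D = 0.416 mA

k_n = μ_nC_ox · (W/L) = 0.202 mA/V².
V_ov = V_GS − V_t = 3.1 − 1 = 2.1 V.
Since V_DS = 1.56 V < V_ov = 2.1 V, the device is in the triode region.
I_D = k_n [V_ov · V_DS − ½ V_DS²] = 0.202 × [2.1 × 1.56 − 0.5 × 1.56²] = 0.416 mA.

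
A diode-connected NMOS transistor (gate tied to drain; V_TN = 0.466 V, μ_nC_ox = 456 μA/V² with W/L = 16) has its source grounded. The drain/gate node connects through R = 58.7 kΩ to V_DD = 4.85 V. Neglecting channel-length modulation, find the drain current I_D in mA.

With gate tied to drain, V_GS = V_DS ≥ V_GS − V_TN, so the device is in saturation.
k_n = μ_nC_ox · (W/L) = 7.296 mA/V².
KCL at the drain: ½ k_n (V_GS − V_TN)² = (V_DD − V_GS)/R.
Let x = V_GS − 0.466. Then 214 x² + x − 4.384 = 0, giving x = 0.141 V (positive root), so V_GS = 0.607 V.
I_D = (V_DD − V_GS)/R = (4.85 − 0.607) / 58.7 = 0.0723 mA.

I_D = 0.0723 mA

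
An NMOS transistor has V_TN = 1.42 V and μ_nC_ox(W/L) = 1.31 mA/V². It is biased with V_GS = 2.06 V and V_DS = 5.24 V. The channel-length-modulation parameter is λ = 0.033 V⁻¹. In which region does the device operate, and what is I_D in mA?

V_ov = V_GS − V_TN = 2.06 − 1.42 = 0.64 V.
Since V_DS = 5.24 V ≥ V_ov = 0.64 V, the device is in saturation.
I_D = ½ k_n V_ov² (1 + λ V_DS) = 0.5 × 1.31 × 0.64² × (1 + 0.033 × 5.24) = 0.315 mA.

Saturation; I_D = 0.315 mA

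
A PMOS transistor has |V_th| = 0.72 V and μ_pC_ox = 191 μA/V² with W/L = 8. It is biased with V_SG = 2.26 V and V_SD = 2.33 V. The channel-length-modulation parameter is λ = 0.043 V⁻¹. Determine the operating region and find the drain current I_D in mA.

Saturation; I_D = 1.99 mA

k_p = μ_pC_ox · (W/L) = 1.528 mA/V².
V_ov = V_SG − |V_th| = 2.26 − 0.72 = 1.54 V.
Since V_SD = 2.33 V ≥ V_ov = 1.54 V, the device is in saturation.
I_D = ½ k_p V_ov² (1 + λ V_SD) = 0.5 × 1.528 × 1.54² × (1 + 0.043 × 2.33) = 1.99 mA.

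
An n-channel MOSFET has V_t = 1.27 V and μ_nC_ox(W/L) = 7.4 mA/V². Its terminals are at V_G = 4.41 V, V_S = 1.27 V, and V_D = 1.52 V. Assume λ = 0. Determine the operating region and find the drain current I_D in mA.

V_GS = V_G − V_S = 4.41 − 1.27 = 3.14 V; V_DS = V_D − V_S = 1.52 − 1.27 = 0.25 V.
V_ov = V_GS − V_t = 3.14 − 1.27 = 1.87 V.
Since V_DS = 0.25 V < V_ov = 1.87 V, the device is in the triode region.
I_D = k_n [V_ov · V_DS − ½ V_DS²] = 7.4 × [1.87 × 0.25 − 0.5 × 0.25²] = 3.23 mA.

Triode; I_D = 3.23 mA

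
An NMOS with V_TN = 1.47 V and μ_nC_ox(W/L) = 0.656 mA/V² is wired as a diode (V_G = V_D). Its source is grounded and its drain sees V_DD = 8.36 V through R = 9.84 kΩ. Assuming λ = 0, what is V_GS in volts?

With gate tied to drain, V_GS = V_DS ≥ V_GS − V_TN, so the device is in saturation.
KCL at the drain: ½ k_n (V_GS − V_TN)² = (V_DD − V_GS)/R.
Let x = V_GS − 1.47. Then 3.23 x² + x − 6.89 = 0, giving x = 1.31 V (positive root), so V_GS = 2.78 V.
I_D = (V_DD − V_GS)/R = (8.36 − 2.78) / 9.84 = 0.567 mA.

V_GS = 2.78 V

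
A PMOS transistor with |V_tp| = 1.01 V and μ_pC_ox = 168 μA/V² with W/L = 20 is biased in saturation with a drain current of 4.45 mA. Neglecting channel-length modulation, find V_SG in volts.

k_p = μ_pC_ox · (W/L) = 3.36 mA/V².
In saturation I_D = ½ k_p (V_SG − |V_tp|)², so V_SG − |V_tp| = √(2 I_D / k_p) = √(2 × 4.45 / 3.36) = 1.63 V.
V_SG = 1.01 + 1.63 = 2.64 V.

V_SG = 2.64 V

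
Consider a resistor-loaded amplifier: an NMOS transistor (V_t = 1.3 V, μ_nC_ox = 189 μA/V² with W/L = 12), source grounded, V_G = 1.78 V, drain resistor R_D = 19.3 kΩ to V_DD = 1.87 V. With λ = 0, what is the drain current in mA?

I_D = 0.0920 mA

V_GS = V_G = 1.78 V, so V_ov = 1.78 − 1.3 = 0.48 V.
k_n = μ_nC_ox · (W/L) = 2.268 mA/V².
Assume saturation: I_D = ½ k_n V_ov² = 0.5 × 2.268 × 0.48² = 0.261 mA, giving V_DS = V_DD − I_D R_D = 1.87 − 0.261 × 19.3 = -3.17 V.
But -3.17 V < V_ov = 0.48 V, so the device is actually in triode.
In triode I_D = k_n[V_ov V_DS − ½ V_DS²] and I_D = (V_DD − V_DS)/R_D. Equating: 21.9 V_DS² − 22.01 V_DS + 1.87 = 0, giving V_DS = 0.0937 V (the root below V_ov).
I_D = (1.87 − 0.0937) / 19.3 = 0.092 mA.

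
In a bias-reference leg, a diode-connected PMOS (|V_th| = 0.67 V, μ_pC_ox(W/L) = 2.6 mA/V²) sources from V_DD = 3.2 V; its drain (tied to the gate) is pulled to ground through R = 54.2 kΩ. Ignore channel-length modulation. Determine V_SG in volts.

With gate tied to drain, V_SG = V_SD ≥ V_SG − |V_th|, so the device is in saturation.
KCL at the drain: ½ k_p (V_SG − |V_th|)² = (V_DD − V_SG)/R.
Let x = V_SG − 0.67. Then 70.5 x² + x − 2.53 = 0, giving x = 0.183 V (positive root), so V_SG = 0.853 V.
I_D = (V_DD − V_SG)/R = (3.2 − 0.853) / 54.2 = 0.0433 mA.

V_SG = 0.853 V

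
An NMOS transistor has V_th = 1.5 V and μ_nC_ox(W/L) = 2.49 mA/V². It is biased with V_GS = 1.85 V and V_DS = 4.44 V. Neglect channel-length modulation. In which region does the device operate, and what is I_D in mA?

Saturation; I_D = 0.153 mA

V_ov = V_GS − V_th = 1.85 − 1.5 = 0.35 V.
Since V_DS = 4.44 V ≥ V_ov = 0.35 V, the device is in saturation.
I_D = ½ k_n V_ov² = 0.5 × 2.49 × 0.35² = 0.153 mA.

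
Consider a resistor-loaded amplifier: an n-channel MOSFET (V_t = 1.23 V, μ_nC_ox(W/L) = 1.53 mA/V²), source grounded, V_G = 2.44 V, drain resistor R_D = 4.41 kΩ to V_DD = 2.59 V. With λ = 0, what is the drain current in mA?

V_GS = V_G = 2.44 V, so V_ov = 2.44 − 1.23 = 1.21 V.
Assume saturation: I_D = ½ k_n V_ov² = 0.5 × 1.53 × 1.21² = 1.12 mA, giving V_DS = V_DD − I_D R_D = 2.59 − 1.12 × 4.41 = -2.35 V.
But -2.35 V < V_ov = 1.21 V, so the device is actually in triode.
In triode I_D = k_n[V_ov V_DS − ½ V_DS²] and I_D = (V_DD − V_DS)/R_D. Equating: 3.37 V_DS² − 9.164 V_DS + 2.59 = 0, giving V_DS = 0.32 V (the root below V_ov).
I_D = (2.59 − 0.32) / 4.41 = 0.515 mA.

I_D = 0.515 mA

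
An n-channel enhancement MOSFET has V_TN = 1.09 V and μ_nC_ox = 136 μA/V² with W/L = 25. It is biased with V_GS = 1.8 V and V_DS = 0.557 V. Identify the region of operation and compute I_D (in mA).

k_n = μ_nC_ox · (W/L) = 3.4 mA/V².
V_ov = V_GS − V_TN = 1.8 − 1.09 = 0.71 V.
Since V_DS = 0.557 V < V_ov = 0.71 V, the device is in the triode region.
I_D = k_n [V_ov · V_DS − ½ V_DS²] = 3.4 × [0.71 × 0.557 − 0.5 × 0.557²] = 0.817 mA.

Triode; I_D = 0.817 mA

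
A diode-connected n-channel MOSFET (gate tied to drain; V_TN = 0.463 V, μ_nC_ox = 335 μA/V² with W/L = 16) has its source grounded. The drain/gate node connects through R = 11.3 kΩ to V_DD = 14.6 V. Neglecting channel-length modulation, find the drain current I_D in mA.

I_D = 1.19 mA

With gate tied to drain, V_GS = V_DS ≥ V_GS − V_TN, so the device is in saturation.
k_n = μ_nC_ox · (W/L) = 5.36 mA/V².
KCL at the drain: ½ k_n (V_GS − V_TN)² = (V_DD − V_GS)/R.
Let x = V_GS − 0.463. Then 30.3 x² + x − 14.14 = 0, giving x = 0.667 V (positive root), so V_GS = 1.13 V.
I_D = (V_DD − V_GS)/R = (14.6 − 1.13) / 11.3 = 1.19 mA.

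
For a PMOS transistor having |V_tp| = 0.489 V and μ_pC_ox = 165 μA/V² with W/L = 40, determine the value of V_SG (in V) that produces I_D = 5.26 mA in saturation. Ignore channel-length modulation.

k_p = μ_pC_ox · (W/L) = 6.6 mA/V².
In saturation I_D = ½ k_p (V_SG − |V_tp|)², so V_SG − |V_tp| = √(2 I_D / k_p) = √(2 × 5.26 / 6.6) = 1.26 V.
V_SG = 0.489 + 1.26 = 1.75 V.

V_SG = 1.75 V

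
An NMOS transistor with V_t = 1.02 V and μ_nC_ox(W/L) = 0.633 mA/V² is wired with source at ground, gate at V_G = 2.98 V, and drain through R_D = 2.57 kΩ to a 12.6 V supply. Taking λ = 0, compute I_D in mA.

V_GS = V_G = 2.98 V, so V_ov = 2.98 − 1.02 = 1.96 V.
Assume saturation: I_D = ½ k_n V_ov² = 0.5 × 0.633 × 1.96² = 1.22 mA, giving V_DS = V_DD − I_D R_D = 12.6 − 1.22 × 2.57 = 9.48 V.
V_DS = 9.48 V ≥ V_ov = 1.96 V, confirming saturation.

I_D = 1.22 mA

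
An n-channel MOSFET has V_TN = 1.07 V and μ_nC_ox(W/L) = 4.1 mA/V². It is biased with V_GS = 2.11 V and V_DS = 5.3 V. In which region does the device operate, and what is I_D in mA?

V_ov = V_GS − V_TN = 2.11 − 1.07 = 1.04 V.
Since V_DS = 5.3 V ≥ V_ov = 1.04 V, the device is in saturation.
I_D = ½ k_n V_ov² = 0.5 × 4.1 × 1.04² = 2.22 mA.

Saturation; I_D = 2.22 mA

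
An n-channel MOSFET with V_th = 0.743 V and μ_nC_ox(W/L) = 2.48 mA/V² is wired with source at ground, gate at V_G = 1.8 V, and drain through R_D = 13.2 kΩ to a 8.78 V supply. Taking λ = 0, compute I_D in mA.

V_GS = V_G = 1.8 V, so V_ov = 1.8 − 0.743 = 1.06 V.
Assume saturation: I_D = ½ k_n V_ov² = 0.5 × 2.48 × 1.06² = 1.39 mA, giving V_DS = V_DD − I_D R_D = 8.78 − 1.39 × 13.2 = -9.51 V.
But -9.51 V < V_ov = 1.06 V, so the device is actually in triode.
In triode I_D = k_n[V_ov V_DS − ½ V_DS²] and I_D = (V_DD − V_DS)/R_D. Equating: 16.4 V_DS² − 35.6 V_DS + 8.78 = 0, giving V_DS = 0.284 V (the root below V_ov).
I_D = (8.78 − 0.284) / 13.2 = 0.644 mA.

I_D = 0.644 mA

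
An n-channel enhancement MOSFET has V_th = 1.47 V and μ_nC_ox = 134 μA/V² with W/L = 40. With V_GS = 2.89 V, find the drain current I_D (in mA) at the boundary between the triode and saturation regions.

At the boundary V_DS = V_ov = V_GS − V_th = 2.89 − 1.47 = 1.42 V.
k_n = μ_nC_ox · (W/L) = 5.36 mA/V².
I_D = ½ k_n V_ov² = 0.5 × 5.36 × 1.42² = 5.4 mA.

I_D = 5.40 mA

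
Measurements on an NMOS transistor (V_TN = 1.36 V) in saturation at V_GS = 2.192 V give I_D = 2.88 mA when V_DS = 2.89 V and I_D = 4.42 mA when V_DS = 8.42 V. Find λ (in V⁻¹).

With V_GS fixed, I_D ∝ (1 + λ V_DS) in saturation, so I_D2/I_D1 = (1 + λ V_DS2)/(1 + λ V_DS1).
4.42/2.88 = 1.535 = (1 + 8.42 λ)/(1 + 2.89 λ).
Solving: λ (I_D1 V_DS2 − I_D2 V_DS1) = I_D2 − I_D1, so λ = (4.42 − 2.88) / (2.88 × 8.42 − 4.42 × 2.89) = 1.54 / 11.5 = 0.134 V⁻¹.

λ = 0.134 V⁻¹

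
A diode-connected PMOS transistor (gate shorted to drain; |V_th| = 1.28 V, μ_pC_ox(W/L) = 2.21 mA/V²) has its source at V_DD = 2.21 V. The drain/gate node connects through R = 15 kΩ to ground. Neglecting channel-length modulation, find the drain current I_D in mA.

I_D = 0.0481 mA

With gate tied to drain, V_SG = V_SD ≥ V_SG − |V_th|, so the device is in saturation.
KCL at the drain: ½ k_p (V_SG − |V_th|)² = (V_DD − V_SG)/R.
Let x = V_SG − 1.28. Then 16.6 x² + x − 0.93 = 0, giving x = 0.209 V (positive root), so V_SG = 1.49 V.
I_D = (V_DD − V_SG)/R = (2.21 − 1.49) / 15 = 0.0481 mA.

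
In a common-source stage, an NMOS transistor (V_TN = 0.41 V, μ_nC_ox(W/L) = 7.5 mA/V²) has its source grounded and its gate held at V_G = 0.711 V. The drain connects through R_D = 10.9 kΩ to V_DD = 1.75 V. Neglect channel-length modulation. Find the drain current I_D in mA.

V_GS = V_G = 0.711 V, so V_ov = 0.711 − 0.41 = 0.301 V.
Assume saturation: I_D = ½ k_n V_ov² = 0.5 × 7.5 × 0.301² = 0.34 mA, giving V_DS = V_DD − I_D R_D = 1.75 − 0.34 × 10.9 = -1.95 V.
But -1.95 V < V_ov = 0.301 V, so the device is actually in triode.
In triode I_D = k_n[V_ov V_DS − ½ V_DS²] and I_D = (V_DD − V_DS)/R_D. Equating: 40.9 V_DS² − 25.61 V_DS + 1.75 = 0, giving V_DS = 0.0781 V (the root below V_ov).
I_D = (1.75 − 0.0781) / 10.9 = 0.153 mA.

I_D = 0.153 mA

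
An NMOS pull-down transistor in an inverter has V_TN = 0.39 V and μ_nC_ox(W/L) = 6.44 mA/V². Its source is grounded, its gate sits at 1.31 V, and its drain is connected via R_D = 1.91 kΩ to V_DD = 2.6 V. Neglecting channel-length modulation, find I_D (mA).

V_GS = V_G = 1.31 V, so V_ov = 1.31 − 0.39 = 0.92 V.
Assume saturation: I_D = ½ k_n V_ov² = 0.5 × 6.44 × 0.92² = 2.73 mA, giving V_DS = V_DD − I_D R_D = 2.6 − 2.73 × 1.91 = -2.61 V.
But -2.61 V < V_ov = 0.92 V, so the device is actually in triode.
In triode I_D = k_n[V_ov V_DS − ½ V_DS²] and I_D = (V_DD − V_DS)/R_D. Equating: 6.15 V_DS² − 12.32 V_DS + 2.6 = 0, giving V_DS = 0.24 V (the root below V_ov).
I_D = (2.6 − 0.24) / 1.91 = 1.24 mA.

I_D = 1.24 mA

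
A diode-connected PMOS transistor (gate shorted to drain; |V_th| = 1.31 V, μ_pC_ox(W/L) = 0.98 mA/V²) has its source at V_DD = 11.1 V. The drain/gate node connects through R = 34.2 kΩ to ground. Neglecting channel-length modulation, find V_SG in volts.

With gate tied to drain, V_SG = V_SD ≥ V_SG − |V_th|, so the device is in saturation.
KCL at the drain: ½ k_p (V_SG − |V_th|)² = (V_DD − V_SG)/R.
Let x = V_SG − 1.31. Then 16.8 x² + x − 9.79 = 0, giving x = 0.735 V (positive root), so V_SG = 2.05 V.
I_D = (V_DD − V_SG)/R = (11.1 − 2.05) / 34.2 = 0.265 mA.

V_SG = 2.05 V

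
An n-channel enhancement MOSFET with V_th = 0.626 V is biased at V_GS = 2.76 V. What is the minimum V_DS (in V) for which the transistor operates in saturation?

The boundary between triode and saturation is V_DS = V_GS − V_th = V_ov.
V_ov = 2.76 − 0.626 = 2.13 V.

V_DS,sat = 2.13 V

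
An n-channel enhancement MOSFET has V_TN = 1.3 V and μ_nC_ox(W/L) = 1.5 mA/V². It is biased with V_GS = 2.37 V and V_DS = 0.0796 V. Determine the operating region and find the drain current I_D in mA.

V_ov = V_GS − V_TN = 2.37 − 1.3 = 1.07 V.
Since V_DS = 0.0796 V < V_ov = 1.07 V, the device is in the triode region.
I_D = k_n [V_ov · V_DS − ½ V_DS²] = 1.5 × [1.07 × 0.0796 − 0.5 × 0.0796²] = 0.123 mA.

Triode; I_D = 0.123 mA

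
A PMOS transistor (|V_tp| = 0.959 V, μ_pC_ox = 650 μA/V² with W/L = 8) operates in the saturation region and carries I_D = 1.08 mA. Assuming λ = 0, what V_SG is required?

V_SG = 1.60 V

k_p = μ_pC_ox · (W/L) = 5.2 mA/V².
In saturation I_D = ½ k_p (V_SG − |V_tp|)², so V_SG − |V_tp| = √(2 I_D / k_p) = √(2 × 1.08 / 5.2) = 0.645 V.
V_SG = 0.959 + 0.645 = 1.6 V.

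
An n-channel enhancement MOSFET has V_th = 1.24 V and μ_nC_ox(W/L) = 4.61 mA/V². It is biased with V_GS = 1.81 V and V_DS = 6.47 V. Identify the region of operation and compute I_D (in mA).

Saturation; I_D = 0.749 mA

V_ov = V_GS − V_th = 1.81 − 1.24 = 0.57 V.
Since V_DS = 6.47 V ≥ V_ov = 0.57 V, the device is in saturation.
I_D = ½ k_n V_ov² = 0.5 × 4.61 × 0.57² = 0.749 mA.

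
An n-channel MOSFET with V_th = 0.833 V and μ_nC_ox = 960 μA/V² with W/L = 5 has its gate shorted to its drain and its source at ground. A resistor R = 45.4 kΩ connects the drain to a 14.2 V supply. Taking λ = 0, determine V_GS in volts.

With gate tied to drain, V_GS = V_DS ≥ V_GS − V_th, so the device is in saturation.
k_n = μ_nC_ox · (W/L) = 4.8 mA/V².
KCL at the drain: ½ k_n (V_GS − V_th)² = (V_DD − V_GS)/R.
Let x = V_GS − 0.833. Then 109 x² + x − 13.37 = 0, giving x = 0.346 V (positive root), so V_GS = 1.18 V.
I_D = (V_DD − V_GS)/R = (14.2 − 1.18) / 45.4 = 0.287 mA.

V_GS = 1.18 V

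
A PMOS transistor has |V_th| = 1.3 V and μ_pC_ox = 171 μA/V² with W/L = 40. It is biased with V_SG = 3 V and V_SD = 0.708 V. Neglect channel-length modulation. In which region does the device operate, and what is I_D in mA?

Triode; I_D = 6.52 mA

k_p = μ_pC_ox · (W/L) = 6.84 mA/V².
V_ov = V_SG − |V_th| = 3 − 1.3 = 1.7 V.
Since V_SD = 0.708 V < V_ov = 1.7 V, the device is in the triode region.
I_D = k_p [V_ov · V_SD − ½ V_SD²] = 6.84 × [1.7 × 0.708 − 0.5 × 0.708²] = 6.52 mA.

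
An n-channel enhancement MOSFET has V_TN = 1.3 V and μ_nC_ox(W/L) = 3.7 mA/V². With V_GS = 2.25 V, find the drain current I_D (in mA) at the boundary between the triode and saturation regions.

I_D = 1.67 mA

At the boundary V_DS = V_ov = V_GS − V_TN = 2.25 − 1.3 = 0.95 V.
I_D = ½ k_n V_ov² = 0.5 × 3.7 × 0.95² = 1.67 mA.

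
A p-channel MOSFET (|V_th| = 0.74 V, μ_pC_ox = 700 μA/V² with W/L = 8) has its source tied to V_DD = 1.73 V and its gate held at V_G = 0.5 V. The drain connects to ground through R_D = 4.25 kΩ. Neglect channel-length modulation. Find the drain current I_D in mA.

V_SG = V_DD − V_G = 1.73 − 0.5 = 1.23 V, so V_ov = 1.23 − 0.74 = 0.49 V.
k_p = μ_pC_ox · (W/L) = 5.6 mA/V².
Assume saturation: I_D = ½ k_p V_ov² = 0.5 × 5.6 × 0.49² = 0.672 mA, giving V_SD = V_DD − I_D R_D = 1.73 − 0.672 × 4.25 = -1.13 V.
But -1.13 V < V_ov = 0.49 V, so the device is actually in triode.
In triode I_D = k_p[V_ov V_SD − ½ V_SD²] and I_D = (V_DD − V_SD)/R_D. Equating: 11.9 V_SD² − 12.66 V_SD + 1.73 = 0, giving V_SD = 0.161 V (the root below V_ov).
I_D = (1.73 − 0.161) / 4.25 = 0.369 mA.

I_D = 0.369 mA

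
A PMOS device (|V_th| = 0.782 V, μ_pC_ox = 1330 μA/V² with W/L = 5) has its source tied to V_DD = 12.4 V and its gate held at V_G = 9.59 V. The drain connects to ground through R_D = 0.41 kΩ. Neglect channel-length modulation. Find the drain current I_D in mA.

I_D = 13.7 mA

V_SG = V_DD − V_G = 12.4 − 9.59 = 2.81 V, so V_ov = 2.81 − 0.782 = 2.03 V.
k_p = μ_pC_ox · (W/L) = 6.65 mA/V².
Assume saturation: I_D = ½ k_p V_ov² = 0.5 × 6.65 × 2.03² = 13.7 mA, giving V_SD = V_DD − I_D R_D = 12.4 − 13.7 × 0.41 = 6.79 V.
V_SD = 6.79 V ≥ V_ov = 2.03 V, confirming saturation.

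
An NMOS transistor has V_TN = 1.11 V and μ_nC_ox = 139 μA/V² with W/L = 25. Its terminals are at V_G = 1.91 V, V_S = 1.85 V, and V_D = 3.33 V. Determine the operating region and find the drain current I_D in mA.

V_GS = V_G − V_S = 1.91 − 1.85 = 0.06 V; V_DS = V_D − V_S = 3.33 − 1.85 = 1.48 V.
V_GS = 0.06 V < V_TN = 1.11 V, so the transistor is in cutoff.

Cutoff; I_D = 0 mA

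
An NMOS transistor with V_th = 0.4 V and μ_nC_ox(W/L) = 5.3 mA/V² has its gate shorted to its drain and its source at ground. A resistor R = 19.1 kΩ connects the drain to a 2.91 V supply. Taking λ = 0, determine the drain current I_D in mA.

I_D = 0.120 mA

With gate tied to drain, V_GS = V_DS ≥ V_GS − V_th, so the device is in saturation.
KCL at the drain: ½ k_n (V_GS − V_th)² = (V_DD − V_GS)/R.
Let x = V_GS − 0.4. Then 50.6 x² + x − 2.51 = 0, giving x = 0.213 V (positive root), so V_GS = 0.613 V.
I_D = (V_DD − V_GS)/R = (2.91 − 0.613) / 19.1 = 0.12 mA.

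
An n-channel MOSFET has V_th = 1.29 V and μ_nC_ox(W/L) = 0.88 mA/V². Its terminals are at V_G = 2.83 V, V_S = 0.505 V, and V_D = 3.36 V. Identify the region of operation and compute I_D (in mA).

V_GS = V_G − V_S = 2.83 − 0.505 = 2.33 V; V_DS = V_D − V_S = 3.36 − 0.505 = 2.85 V.
V_ov = V_GS − V_th = 2.33 − 1.29 = 1.04 V.
Since V_DS = 2.85 V ≥ V_ov = 1.04 V, the device is in saturation.
I_D = ½ k_n V_ov² = 0.5 × 0.88 × 1.04² = 0.471 mA.

Saturation; I_D = 0.471 mA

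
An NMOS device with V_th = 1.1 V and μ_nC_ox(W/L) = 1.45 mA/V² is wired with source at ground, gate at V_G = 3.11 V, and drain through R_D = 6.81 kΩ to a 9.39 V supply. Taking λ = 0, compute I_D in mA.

I_D = 1.30 mA

V_GS = V_G = 3.11 V, so V_ov = 3.11 − 1.1 = 2.01 V.
Assume saturation: I_D = ½ k_n V_ov² = 0.5 × 1.45 × 2.01² = 2.93 mA, giving V_DS = V_DD − I_D R_D = 9.39 − 2.93 × 6.81 = -10.6 V.
But -10.6 V < V_ov = 2.01 V, so the device is actually in triode.
In triode I_D = k_n[V_ov V_DS − ½ V_DS²] and I_D = (V_DD − V_DS)/R_D. Equating: 4.94 V_DS² − 20.85 V_DS + 9.39 = 0, giving V_DS = 0.513 V (the root below V_ov).
I_D = (9.39 − 0.513) / 6.81 = 1.3 mA.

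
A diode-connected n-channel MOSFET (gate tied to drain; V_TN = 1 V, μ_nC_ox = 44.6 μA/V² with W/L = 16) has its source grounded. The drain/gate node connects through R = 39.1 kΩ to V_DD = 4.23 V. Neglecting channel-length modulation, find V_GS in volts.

V_GS = 1.45 V

With gate tied to drain, V_GS = V_DS ≥ V_GS − V_TN, so the device is in saturation.
k_n = μ_nC_ox · (W/L) = 0.7136 mA/V².
KCL at the drain: ½ k_n (V_GS − V_TN)² = (V_DD − V_GS)/R.
Let x = V_GS − 1. Then 14 x² + x − 3.23 = 0, giving x = 0.447 V (positive root), so V_GS = 1.45 V.
I_D = (V_DD − V_GS)/R = (4.23 − 1.45) / 39.1 = 0.0712 mA.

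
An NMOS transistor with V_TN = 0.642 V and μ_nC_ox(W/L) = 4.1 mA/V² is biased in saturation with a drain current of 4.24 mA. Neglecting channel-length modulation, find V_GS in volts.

In saturation I_D = ½ k_n (V_GS − V_TN)², so V_GS − V_TN = √(2 I_D / k_n) = √(2 × 4.24 / 4.1) = 1.44 V.
V_GS = 0.642 + 1.44 = 2.08 V.

V_GS = 2.08 V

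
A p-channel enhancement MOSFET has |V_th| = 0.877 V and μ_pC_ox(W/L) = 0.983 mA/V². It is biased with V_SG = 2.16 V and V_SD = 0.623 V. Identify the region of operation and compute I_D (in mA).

Triode; I_D = 0.595 mA

V_ov = V_SG − |V_th| = 2.16 − 0.877 = 1.28 V.
Since V_SD = 0.623 V < V_ov = 1.28 V, the device is in the triode region.
I_D = k_p [V_ov · V_SD − ½ V_SD²] = 0.983 × [1.28 × 0.623 − 0.5 × 0.623²] = 0.595 mA.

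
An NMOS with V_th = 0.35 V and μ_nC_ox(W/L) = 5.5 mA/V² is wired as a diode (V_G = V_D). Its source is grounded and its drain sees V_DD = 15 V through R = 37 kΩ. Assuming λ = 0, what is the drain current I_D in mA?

With gate tied to drain, V_GS = V_DS ≥ V_GS − V_th, so the device is in saturation.
KCL at the drain: ½ k_n (V_GS − V_th)² = (V_DD − V_GS)/R.
Let x = V_GS − 0.35. Then 102 x² + x − 14.65 = 0, giving x = 0.375 V (positive root), so V_GS = 0.725 V.
I_D = (V_DD − V_GS)/R = (15 − 0.725) / 37 = 0.386 mA.

I_D = 0.386 mA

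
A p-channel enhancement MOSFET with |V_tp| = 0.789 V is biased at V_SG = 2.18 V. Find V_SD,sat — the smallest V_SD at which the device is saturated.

V_SD,sat = 1.39 V

The boundary between triode and saturation is V_SD = V_SG − |V_tp| = V_ov.
V_ov = 2.18 − 0.789 = 1.39 V.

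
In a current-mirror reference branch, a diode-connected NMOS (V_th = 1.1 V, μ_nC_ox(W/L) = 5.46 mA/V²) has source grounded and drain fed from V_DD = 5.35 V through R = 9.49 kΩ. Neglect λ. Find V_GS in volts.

With gate tied to drain, V_GS = V_DS ≥ V_GS − V_th, so the device is in saturation.
KCL at the drain: ½ k_n (V_GS − V_th)² = (V_DD − V_GS)/R.
Let x = V_GS − 1.1. Then 25.9 x² + x − 4.25 = 0, giving x = 0.386 V (positive root), so V_GS = 1.49 V.
I_D = (V_DD − V_GS)/R = (5.35 − 1.49) / 9.49 = 0.407 mA.

V_GS = 1.49 V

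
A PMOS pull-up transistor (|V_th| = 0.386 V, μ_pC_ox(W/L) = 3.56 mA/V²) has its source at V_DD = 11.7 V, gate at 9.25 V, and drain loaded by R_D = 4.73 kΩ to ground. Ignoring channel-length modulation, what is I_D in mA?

V_SG = V_DD − V_G = 11.7 − 9.25 = 2.45 V, so V_ov = 2.45 − 0.386 = 2.06 V.
Assume saturation: I_D = ½ k_p V_ov² = 0.5 × 3.56 × 2.06² = 7.58 mA, giving V_SD = V_DD − I_D R_D = 11.7 − 7.58 × 4.73 = -24.2 V.
But -24.2 V < V_ov = 2.06 V, so the device is actually in triode.
In triode I_D = k_p[V_ov V_SD − ½ V_SD²] and I_D = (V_DD − V_SD)/R_D. Equating: 8.42 V_SD² − 35.76 V_SD + 11.7 = 0, giving V_SD = 0.357 V (the root below V_ov).
I_D = (11.7 − 0.357) / 4.73 = 2.4 mA.

I_D = 2.40 mA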